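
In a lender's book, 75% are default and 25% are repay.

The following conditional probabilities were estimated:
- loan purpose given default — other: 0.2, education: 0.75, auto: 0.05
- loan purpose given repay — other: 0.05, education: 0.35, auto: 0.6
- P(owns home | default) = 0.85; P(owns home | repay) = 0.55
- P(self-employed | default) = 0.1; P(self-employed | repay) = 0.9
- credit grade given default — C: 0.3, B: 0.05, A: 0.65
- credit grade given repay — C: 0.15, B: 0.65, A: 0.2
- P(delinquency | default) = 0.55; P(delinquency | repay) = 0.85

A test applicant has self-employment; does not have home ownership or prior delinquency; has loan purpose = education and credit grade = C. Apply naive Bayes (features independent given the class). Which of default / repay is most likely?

default

default: 0.75 × 0.75 × (1−0.85) × 0.1 × 0.3 × (1−0.55) = 0.0011390625
repay: 0.25 × 0.35 × (1−0.55) × 0.9 × 0.15 × (1−0.85) = 0.00079734375
Highest score → default.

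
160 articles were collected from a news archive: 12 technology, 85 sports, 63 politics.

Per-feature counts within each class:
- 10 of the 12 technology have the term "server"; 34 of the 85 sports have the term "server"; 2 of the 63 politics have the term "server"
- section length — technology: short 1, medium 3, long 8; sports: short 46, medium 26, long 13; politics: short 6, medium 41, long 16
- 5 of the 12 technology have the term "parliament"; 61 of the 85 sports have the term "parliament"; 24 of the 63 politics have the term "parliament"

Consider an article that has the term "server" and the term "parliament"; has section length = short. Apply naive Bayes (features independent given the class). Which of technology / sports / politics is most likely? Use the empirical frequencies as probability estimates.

sports

technology: (12/160) × (10/12) × (1/12) × (5/12) ≈ 0.00217014
sports: (85/160) × (34/85) × (46/85) × (61/85) ≈ 0.0825294
politics: (63/160) × (2/63) × (6/63) × (24/63) ≈ 0.000453515
Highest score → sports.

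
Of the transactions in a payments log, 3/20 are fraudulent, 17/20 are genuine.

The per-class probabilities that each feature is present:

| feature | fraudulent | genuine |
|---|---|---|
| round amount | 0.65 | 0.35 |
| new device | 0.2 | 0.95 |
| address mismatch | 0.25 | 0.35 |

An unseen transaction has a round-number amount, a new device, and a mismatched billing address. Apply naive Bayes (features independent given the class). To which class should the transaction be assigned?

fraudulent: 0.15 × 0.65 × 0.2 × 0.25 = 0.004875
genuine: 0.85 × 0.35 × 0.95 × 0.35 = 0.09891875
Highest score → genuine.

genuine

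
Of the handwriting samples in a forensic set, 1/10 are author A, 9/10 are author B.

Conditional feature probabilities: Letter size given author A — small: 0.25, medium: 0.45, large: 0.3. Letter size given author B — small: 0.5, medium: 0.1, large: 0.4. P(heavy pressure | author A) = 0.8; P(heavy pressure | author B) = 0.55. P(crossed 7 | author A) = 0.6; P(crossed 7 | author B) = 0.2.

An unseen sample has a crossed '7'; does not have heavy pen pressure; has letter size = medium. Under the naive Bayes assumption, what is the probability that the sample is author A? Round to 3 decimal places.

0.400

author A: 0.1 × 0.45 × (1−0.8) × 0.6 = 0.0054
author B: 0.9 × 0.1 × (1−0.55) × 0.2 = 0.0081
P(author A | x) = 0.0054 / 0.0135 ≈ 0.400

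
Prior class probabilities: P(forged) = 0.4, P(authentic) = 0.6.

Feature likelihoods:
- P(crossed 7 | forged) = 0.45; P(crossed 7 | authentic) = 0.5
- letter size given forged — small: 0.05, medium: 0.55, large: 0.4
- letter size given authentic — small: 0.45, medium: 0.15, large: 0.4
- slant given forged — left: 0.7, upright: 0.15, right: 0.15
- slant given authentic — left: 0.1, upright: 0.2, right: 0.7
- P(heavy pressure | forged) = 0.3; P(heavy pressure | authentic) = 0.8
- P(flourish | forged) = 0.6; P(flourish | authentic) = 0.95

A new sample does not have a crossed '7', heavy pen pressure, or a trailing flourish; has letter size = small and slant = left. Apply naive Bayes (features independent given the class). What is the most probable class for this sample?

forged

forged: 0.4 × (1−0.45) × 0.05 × 0.7 × (1−0.3) × (1−0.6) = 0.002156
authentic: 0.6 × (1−0.5) × 0.45 × 0.1 × (1−0.8) × (1−0.95) = 0.000135
Highest score → forged.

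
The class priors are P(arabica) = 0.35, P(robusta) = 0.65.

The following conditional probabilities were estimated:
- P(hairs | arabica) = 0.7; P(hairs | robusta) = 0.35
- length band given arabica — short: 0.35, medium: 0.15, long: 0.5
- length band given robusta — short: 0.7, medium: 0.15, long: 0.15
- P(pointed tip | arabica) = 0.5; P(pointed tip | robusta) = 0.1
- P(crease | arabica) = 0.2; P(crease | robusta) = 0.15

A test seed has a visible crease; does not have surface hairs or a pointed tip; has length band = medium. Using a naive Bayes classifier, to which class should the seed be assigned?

robusta

arabica: 0.35 × (1−0.7) × 0.15 × (1−0.5) × 0.2 = 0.001575
robusta: 0.65 × (1−0.35) × 0.15 × (1−0.1) × 0.15 = 0.008555625
Highest score → robusta.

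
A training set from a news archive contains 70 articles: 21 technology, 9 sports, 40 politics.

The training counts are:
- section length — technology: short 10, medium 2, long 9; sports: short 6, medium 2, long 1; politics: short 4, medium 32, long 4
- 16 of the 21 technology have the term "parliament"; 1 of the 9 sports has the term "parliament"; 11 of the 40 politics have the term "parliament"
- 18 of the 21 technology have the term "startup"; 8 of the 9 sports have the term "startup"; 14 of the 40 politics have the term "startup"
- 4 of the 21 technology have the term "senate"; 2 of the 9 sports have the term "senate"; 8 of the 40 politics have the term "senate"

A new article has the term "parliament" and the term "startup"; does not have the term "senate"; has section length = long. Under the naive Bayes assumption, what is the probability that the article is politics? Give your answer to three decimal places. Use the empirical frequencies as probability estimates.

0.060

technology: (21/70) × (9/21) × (16/21) × (18/21) × (17/21) ≈ 0.0679717
sports: (9/70) × (1/9) × (1/9) × (8/9) × (7/9) ≈ 0.00109739
politics: (40/70) × (4/40) × (11/40) × (14/40) × (32/40) = 0.0044
P(politics | x) = 0.0044 / 0.07346909 ≈ 0.060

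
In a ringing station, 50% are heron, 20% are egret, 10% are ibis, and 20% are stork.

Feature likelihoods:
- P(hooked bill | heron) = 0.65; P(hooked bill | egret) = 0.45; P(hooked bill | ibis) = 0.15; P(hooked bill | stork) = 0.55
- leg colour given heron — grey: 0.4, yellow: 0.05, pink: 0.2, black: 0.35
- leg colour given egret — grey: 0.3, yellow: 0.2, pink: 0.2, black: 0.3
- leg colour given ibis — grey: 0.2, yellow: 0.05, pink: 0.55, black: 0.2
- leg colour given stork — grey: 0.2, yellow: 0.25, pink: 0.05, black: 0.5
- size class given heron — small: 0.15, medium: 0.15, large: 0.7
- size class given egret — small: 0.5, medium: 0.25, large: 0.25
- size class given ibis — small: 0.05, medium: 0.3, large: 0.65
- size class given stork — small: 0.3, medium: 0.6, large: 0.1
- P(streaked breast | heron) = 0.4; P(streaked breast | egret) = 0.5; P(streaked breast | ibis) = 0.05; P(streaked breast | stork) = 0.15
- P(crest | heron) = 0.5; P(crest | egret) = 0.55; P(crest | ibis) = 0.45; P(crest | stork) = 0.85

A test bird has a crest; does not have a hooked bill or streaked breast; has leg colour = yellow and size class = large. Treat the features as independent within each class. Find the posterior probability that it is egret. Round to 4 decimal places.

0.2457

heron: 0.5 × (1−0.65) × 0.05 × 0.7 × (1−0.4) × 0.5 = 0.0018375
egret: 0.2 × (1−0.45) × 0.2 × 0.25 × (1−0.5) × 0.55 = 0.0015125
ibis: 0.1 × (1−0.15) × 0.05 × 0.65 × (1−0.05) × 0.45 = 0.00118096875
stork: 0.2 × (1−0.55) × 0.25 × 0.1 × (1−0.15) × 0.85 = 0.001625625
P(egret | x) = 0.0015125 / 0.00615659375 ≈ 0.2457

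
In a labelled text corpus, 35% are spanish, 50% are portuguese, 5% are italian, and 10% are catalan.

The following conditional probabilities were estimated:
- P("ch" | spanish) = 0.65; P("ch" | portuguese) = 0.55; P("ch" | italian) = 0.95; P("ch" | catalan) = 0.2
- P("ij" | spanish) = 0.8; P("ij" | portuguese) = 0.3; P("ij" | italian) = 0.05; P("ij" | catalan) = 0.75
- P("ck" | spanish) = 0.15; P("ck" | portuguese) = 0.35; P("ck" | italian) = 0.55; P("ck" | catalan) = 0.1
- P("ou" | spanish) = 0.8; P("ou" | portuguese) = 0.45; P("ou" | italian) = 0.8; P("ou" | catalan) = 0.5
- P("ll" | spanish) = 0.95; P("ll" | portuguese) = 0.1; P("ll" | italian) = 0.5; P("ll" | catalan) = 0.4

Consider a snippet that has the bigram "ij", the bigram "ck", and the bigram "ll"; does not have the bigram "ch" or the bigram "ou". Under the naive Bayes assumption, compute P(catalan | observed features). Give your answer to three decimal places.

spanish: 0.35 × (1−0.65) × 0.8 × 0.15 × (1−0.8) × 0.95 = 0.002793
portuguese: 0.5 × (1−0.55) × 0.3 × 0.35 × (1−0.45) × 0.1 = 0.001299375
italian: 0.05 × (1−0.95) × 0.05 × 0.55 × (1−0.8) × 0.5 = 0.000006875
catalan: 0.1 × (1−0.2) × 0.75 × 0.1 × (1−0.5) × 0.4 = 0.0012
P(catalan | x) = 0.0012 / 0.00529925 ≈ 0.226

0.226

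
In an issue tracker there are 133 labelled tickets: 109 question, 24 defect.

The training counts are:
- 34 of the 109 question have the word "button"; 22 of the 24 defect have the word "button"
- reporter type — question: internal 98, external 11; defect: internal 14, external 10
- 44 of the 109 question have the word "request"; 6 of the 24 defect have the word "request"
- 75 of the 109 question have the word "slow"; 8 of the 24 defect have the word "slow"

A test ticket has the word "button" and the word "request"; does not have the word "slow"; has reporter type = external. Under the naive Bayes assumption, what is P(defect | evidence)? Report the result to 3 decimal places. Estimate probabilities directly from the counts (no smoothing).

0.780

question: (109/133) × (34/109) × (11/109) × (44/109) × (34/109) ≈ 0.00324842
defect: (24/133) × (22/24) × (10/24) × (6/24) × (16/24) ≈ 0.0114871
P(defect | x) = 0.0114871 / 0.01473552 ≈ 0.780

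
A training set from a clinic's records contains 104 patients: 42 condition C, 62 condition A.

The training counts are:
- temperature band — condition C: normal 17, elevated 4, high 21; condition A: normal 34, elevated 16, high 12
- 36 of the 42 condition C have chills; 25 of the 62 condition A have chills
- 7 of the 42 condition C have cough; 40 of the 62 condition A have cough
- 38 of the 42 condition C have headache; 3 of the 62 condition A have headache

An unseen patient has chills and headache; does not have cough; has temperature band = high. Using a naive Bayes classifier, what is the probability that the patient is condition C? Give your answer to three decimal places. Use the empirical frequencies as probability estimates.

condition C: (42/104) × (21/42) × (36/42) × (35/42) × (38/42) ≈ 0.130495
condition A: (62/104) × (12/62) × (25/62) × (22/62) × (3/62) ≈ 0.000798834
P(condition C | x) = 0.130495 / 0.131293834 ≈ 0.994

0.994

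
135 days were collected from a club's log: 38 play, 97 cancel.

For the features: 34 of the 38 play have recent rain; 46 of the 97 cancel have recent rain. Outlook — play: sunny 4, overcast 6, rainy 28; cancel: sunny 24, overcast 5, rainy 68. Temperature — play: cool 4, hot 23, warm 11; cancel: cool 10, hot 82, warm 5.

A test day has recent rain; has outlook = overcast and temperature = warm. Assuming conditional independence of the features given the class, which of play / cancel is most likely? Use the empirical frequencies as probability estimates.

play: (38/135) × (34/38) × (6/38) × (11/38) ≈ 0.0115112
cancel: (97/135) × (46/97) × (5/97) × (5/97) ≈ 0.000905359
Highest score → play.

play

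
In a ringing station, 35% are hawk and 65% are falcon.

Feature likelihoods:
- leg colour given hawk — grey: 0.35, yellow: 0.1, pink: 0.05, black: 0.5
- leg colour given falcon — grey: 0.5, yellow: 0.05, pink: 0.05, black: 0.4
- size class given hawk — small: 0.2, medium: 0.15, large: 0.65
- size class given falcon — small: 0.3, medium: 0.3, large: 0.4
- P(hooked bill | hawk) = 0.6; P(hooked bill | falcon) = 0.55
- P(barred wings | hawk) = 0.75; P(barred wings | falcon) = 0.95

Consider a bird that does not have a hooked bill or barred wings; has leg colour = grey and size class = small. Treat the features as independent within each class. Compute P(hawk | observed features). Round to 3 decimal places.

hawk: 0.35 × 0.35 × 0.2 × (1−0.6) × (1−0.75) = 0.00245
falcon: 0.65 × 0.5 × 0.3 × (1−0.55) × (1−0.95) = 0.00219375
P(hawk | x) = 0.00245 / 0.00464375 ≈ 0.528

0.528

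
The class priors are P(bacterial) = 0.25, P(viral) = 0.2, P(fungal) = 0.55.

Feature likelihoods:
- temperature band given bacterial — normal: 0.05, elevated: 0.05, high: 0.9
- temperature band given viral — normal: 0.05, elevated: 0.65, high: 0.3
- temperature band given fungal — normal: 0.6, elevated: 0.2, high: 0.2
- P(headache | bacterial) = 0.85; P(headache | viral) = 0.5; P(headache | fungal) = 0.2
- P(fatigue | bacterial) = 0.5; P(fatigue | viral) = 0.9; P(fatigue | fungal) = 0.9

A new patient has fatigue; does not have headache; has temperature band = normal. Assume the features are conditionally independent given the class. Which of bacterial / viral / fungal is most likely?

bacterial: 0.25 × 0.05 × (1−0.85) × 0.5 = 0.0009375
viral: 0.2 × 0.05 × (1−0.5) × 0.9 = 0.0045
fungal: 0.55 × 0.6 × (1−0.2) × 0.9 = 0.2376
Highest score → fungal.

fungal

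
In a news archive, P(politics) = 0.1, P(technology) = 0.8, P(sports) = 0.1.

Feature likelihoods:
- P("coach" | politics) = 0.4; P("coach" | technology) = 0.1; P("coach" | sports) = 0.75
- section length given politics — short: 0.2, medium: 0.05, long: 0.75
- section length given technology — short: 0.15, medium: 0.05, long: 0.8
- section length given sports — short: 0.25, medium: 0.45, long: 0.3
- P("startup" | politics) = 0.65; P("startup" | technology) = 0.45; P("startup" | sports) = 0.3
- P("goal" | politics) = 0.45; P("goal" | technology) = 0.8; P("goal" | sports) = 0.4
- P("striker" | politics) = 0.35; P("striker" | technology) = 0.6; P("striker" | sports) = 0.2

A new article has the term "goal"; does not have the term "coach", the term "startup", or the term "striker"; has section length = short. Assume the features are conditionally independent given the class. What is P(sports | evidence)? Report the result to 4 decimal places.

0.0647

politics: 0.1 × (1−0.4) × 0.2 × (1−0.65) × 0.45 × (1−0.35) = 0.0012285
technology: 0.8 × (1−0.1) × 0.15 × (1−0.45) × 0.8 × (1−0.6) = 0.019008
sports: 0.1 × (1−0.75) × 0.25 × (1−0.3) × 0.4 × (1−0.2) = 0.0014
P(sports | x) = 0.0014 / 0.0216365 ≈ 0.0647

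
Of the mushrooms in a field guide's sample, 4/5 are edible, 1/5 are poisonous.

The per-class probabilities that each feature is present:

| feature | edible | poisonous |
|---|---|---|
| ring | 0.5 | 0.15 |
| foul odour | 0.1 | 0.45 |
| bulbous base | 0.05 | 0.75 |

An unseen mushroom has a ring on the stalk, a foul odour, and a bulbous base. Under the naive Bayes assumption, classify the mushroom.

poisonous

edible: 0.8 × 0.5 × 0.1 × 0.05 = 0.002
poisonous: 0.2 × 0.15 × 0.45 × 0.75 = 0.010125
Highest score → poisonous.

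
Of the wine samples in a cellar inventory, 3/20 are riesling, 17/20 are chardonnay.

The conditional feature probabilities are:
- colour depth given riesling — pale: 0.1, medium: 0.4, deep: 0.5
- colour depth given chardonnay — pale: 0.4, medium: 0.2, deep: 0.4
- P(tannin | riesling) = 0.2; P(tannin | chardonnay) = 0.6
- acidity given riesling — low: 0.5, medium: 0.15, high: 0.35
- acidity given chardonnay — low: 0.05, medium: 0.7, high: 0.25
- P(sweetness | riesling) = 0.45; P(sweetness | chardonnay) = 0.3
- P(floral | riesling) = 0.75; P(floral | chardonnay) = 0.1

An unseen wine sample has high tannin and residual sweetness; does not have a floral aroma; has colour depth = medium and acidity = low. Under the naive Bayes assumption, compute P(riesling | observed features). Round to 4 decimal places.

0.3289

riesling: 0.15 × 0.4 × 0.2 × 0.5 × 0.45 × (1−0.75) = 0.000675
chardonnay: 0.85 × 0.2 × 0.6 × 0.05 × 0.3 × (1−0.1) = 0.001377
P(riesling | x) = 0.000675 / 0.002052 ≈ 0.3289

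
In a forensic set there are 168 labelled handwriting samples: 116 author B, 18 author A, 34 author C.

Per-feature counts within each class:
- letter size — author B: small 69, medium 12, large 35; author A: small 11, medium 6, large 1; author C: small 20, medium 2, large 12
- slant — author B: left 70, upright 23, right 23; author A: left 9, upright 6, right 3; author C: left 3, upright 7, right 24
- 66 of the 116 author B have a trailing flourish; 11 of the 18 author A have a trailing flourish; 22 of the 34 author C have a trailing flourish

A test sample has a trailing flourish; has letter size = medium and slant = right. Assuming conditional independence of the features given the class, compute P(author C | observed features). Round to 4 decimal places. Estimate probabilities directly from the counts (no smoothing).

author B: (116/168) × (12/116) × (23/116) × (66/116) ≈ 0.00805801
author A: (18/168) × (6/18) × (3/18) × (11/18) ≈ 0.00363757
author C: (34/168) × (2/34) × (24/34) × (22/34) ≈ 0.00543747
P(author C | x) = 0.00543747 / 0.01713305 ≈ 0.3174

0.3174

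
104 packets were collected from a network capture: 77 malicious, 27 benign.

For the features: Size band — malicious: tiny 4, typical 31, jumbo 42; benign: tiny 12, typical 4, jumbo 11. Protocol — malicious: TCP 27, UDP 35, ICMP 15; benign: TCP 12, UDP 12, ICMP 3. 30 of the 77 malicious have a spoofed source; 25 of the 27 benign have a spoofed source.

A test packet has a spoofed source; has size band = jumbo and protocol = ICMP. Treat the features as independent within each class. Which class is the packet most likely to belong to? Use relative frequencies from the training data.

malicious

malicious: (77/104) × (42/77) × (15/77) × (30/77) ≈ 0.0306512
benign: (27/104) × (11/27) × (3/27) × (25/27) ≈ 0.0108816
Highest score → malicious.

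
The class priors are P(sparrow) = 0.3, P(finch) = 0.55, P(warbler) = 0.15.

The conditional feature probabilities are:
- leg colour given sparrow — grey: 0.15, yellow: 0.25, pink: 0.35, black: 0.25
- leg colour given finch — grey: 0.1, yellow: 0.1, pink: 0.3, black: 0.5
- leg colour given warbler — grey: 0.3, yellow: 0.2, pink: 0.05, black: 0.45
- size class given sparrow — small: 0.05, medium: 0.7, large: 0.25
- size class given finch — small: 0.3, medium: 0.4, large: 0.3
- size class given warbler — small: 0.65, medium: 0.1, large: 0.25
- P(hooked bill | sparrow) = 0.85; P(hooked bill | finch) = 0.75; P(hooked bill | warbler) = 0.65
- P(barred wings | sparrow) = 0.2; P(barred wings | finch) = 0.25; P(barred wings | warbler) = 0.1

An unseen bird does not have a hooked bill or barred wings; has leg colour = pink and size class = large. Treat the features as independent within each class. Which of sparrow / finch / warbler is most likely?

finch

sparrow: 0.3 × 0.35 × 0.25 × (1−0.85) × (1−0.2) = 0.00315
finch: 0.55 × 0.3 × 0.3 × (1−0.75) × (1−0.25) = 0.00928125
warbler: 0.15 × 0.05 × 0.25 × (1−0.65) × (1−0.1) = 0.000590625
Highest score → finch.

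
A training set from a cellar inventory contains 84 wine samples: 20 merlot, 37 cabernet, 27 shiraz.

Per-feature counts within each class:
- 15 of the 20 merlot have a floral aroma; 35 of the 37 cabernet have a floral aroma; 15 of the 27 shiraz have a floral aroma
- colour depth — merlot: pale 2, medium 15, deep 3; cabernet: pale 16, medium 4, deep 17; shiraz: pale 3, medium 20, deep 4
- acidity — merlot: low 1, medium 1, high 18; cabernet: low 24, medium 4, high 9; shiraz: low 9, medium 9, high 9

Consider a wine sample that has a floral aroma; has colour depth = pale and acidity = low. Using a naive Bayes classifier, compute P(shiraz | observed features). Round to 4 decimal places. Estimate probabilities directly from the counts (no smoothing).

merlot: (20/84) × (15/20) × (2/20) × (1/20) ≈ 0.000892857
cabernet: (37/84) × (35/37) × (16/37) × (24/37) ≈ 0.116874
shiraz: (27/84) × (15/27) × (3/27) × (9/27) ≈ 0.00661376
P(shiraz | x) = 0.00661376 / 0.124380617 ≈ 0.0532

0.0532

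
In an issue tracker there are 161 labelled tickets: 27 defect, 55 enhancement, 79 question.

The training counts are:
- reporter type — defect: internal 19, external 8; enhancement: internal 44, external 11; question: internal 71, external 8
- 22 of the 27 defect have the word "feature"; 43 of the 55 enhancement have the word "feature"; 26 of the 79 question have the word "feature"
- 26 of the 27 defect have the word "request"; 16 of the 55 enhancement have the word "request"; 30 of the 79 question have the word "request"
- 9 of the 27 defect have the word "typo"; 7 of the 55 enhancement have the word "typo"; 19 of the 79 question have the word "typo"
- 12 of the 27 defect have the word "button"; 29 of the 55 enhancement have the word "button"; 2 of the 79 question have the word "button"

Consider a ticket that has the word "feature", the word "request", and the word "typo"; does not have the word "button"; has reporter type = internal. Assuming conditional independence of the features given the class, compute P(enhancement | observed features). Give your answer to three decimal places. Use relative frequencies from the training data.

defect: (27/161) × (19/27) × (22/27) × (26/27) × (9/27) × (15/27) ≈ 0.0171476
enhancement: (55/161) × (44/55) × (43/55) × (16/55) × (7/55) × (26/55) ≈ 0.00373969
question: (79/161) × (71/79) × (26/79) × (30/79) × (19/79) × (77/79) ≈ 0.01292
P(enhancement | x) = 0.00373969 / 0.03380729 ≈ 0.111

0.111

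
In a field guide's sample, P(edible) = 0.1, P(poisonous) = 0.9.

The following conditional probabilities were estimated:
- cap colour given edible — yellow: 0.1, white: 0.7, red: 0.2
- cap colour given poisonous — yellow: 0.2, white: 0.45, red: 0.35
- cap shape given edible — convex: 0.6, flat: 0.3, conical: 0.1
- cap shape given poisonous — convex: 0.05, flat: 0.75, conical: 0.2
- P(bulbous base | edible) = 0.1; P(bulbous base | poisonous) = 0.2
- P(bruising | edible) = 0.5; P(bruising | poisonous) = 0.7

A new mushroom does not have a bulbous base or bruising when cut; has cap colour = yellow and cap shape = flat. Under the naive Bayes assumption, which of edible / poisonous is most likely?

edible: 0.1 × 0.1 × 0.3 × (1−0.1) × (1−0.5) = 0.00135
poisonous: 0.9 × 0.2 × 0.75 × (1−0.2) × (1−0.7) = 0.0324
Highest score → poisonous.

poisonous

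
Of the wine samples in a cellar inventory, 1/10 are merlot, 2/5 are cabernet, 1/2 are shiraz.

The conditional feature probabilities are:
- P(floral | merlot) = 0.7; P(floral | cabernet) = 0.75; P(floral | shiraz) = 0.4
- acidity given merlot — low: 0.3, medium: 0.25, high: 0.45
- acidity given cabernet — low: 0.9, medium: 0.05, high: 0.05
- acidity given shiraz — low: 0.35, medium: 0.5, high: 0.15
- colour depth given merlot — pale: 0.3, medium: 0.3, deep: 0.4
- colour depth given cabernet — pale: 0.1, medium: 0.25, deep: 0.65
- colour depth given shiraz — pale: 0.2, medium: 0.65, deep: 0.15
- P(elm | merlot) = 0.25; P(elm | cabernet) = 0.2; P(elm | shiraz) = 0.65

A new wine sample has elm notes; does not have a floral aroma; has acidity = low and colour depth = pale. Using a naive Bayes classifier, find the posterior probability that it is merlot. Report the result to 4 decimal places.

0.0419

merlot: 0.1 × (1−0.7) × 0.3 × 0.3 × 0.25 = 0.000675
cabernet: 0.4 × (1−0.75) × 0.9 × 0.1 × 0.2 = 0.0018
shiraz: 0.5 × (1−0.4) × 0.35 × 0.2 × 0.65 = 0.01365
P(merlot | x) = 0.000675 / 0.016125 ≈ 0.0419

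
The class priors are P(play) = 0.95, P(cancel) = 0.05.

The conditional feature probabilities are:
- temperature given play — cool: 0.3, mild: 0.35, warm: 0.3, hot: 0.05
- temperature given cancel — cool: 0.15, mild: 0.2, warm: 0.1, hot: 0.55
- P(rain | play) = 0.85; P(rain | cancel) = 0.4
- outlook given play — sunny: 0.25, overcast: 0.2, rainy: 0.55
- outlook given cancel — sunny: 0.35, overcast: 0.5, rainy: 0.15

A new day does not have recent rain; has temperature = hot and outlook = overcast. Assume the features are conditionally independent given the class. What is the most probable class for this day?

cancel

play: 0.95 × 0.05 × (1−0.85) × 0.2 = 0.001425
cancel: 0.05 × 0.55 × (1−0.4) × 0.5 = 0.00825
Highest score → cancel.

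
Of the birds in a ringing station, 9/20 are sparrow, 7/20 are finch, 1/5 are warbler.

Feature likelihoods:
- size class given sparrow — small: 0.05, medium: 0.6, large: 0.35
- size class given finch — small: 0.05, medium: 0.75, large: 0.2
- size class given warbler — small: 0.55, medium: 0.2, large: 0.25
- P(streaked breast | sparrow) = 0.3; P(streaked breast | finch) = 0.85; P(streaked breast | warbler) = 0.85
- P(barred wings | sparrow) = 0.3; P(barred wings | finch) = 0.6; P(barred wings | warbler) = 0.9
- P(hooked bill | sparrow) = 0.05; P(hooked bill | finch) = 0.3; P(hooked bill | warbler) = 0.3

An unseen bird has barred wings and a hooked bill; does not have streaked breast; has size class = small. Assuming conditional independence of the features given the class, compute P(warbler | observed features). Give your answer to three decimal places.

0.863

sparrow: 0.45 × 0.05 × (1−0.3) × 0.3 × 0.05 = 0.00023625
finch: 0.35 × 0.05 × (1−0.85) × 0.6 × 0.3 = 0.0004725
warbler: 0.2 × 0.55 × (1−0.85) × 0.9 × 0.3 = 0.004455
P(warbler | x) = 0.004455 / 0.00516375 ≈ 0.863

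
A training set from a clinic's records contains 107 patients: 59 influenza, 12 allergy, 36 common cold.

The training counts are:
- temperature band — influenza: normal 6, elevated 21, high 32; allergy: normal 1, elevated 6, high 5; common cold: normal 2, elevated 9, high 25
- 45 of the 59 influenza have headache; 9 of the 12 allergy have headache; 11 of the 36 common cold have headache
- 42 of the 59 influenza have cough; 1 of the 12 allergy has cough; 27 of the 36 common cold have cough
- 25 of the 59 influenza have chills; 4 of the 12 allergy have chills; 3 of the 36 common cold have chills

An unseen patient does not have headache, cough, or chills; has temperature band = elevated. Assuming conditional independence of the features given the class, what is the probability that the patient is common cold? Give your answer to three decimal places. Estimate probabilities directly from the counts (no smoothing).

0.451

influenza: (59/107) × (21/59) × (14/59) × (17/59) × (34/59) ≈ 0.00773277
allergy: (12/107) × (6/12) × (3/12) × (11/12) × (8/12) ≈ 0.00856698
common cold: (36/107) × (9/36) × (25/36) × (9/36) × (33/36) ≈ 0.0133859
P(common cold | x) = 0.0133859 / 0.02968565 ≈ 0.451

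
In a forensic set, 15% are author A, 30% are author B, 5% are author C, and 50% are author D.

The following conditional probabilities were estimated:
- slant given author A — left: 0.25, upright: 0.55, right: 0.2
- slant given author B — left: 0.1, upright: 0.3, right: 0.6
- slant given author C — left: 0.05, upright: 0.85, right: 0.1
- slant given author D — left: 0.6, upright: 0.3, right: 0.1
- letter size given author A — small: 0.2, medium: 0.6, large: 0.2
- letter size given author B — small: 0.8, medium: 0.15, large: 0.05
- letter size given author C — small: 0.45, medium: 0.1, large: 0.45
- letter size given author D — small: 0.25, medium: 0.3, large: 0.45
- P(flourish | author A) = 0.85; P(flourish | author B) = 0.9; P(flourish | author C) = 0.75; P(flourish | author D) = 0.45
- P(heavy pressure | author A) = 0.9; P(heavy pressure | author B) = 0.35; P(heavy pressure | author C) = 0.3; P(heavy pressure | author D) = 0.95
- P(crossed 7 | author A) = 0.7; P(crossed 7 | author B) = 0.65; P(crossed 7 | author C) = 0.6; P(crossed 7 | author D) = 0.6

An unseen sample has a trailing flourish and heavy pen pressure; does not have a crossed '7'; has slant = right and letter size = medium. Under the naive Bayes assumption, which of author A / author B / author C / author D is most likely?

author A

author A: 0.15 × 0.2 × 0.6 × 0.85 × 0.9 × (1−0.7) = 0.004131
author B: 0.3 × 0.6 × 0.15 × 0.9 × 0.35 × (1−0.65) = 0.00297675
author C: 0.05 × 0.1 × 0.1 × 0.75 × 0.3 × (1−0.6) = 0.000045
author D: 0.5 × 0.1 × 0.3 × 0.45 × 0.95 × (1−0.6) = 0.002565
Highest score → author A.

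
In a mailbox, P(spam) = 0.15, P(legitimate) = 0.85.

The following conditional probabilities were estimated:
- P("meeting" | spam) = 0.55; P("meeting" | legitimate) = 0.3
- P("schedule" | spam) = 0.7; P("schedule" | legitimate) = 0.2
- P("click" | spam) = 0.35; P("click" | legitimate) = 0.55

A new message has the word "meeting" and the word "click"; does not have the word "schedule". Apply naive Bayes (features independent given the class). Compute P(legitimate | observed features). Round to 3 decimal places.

0.928

spam: 0.15 × 0.55 × (1−0.7) × 0.35 = 0.0086625
legitimate: 0.85 × 0.3 × (1−0.2) × 0.55 = 0.1122
P(legitimate | x) = 0.1122 / 0.1208625 ≈ 0.928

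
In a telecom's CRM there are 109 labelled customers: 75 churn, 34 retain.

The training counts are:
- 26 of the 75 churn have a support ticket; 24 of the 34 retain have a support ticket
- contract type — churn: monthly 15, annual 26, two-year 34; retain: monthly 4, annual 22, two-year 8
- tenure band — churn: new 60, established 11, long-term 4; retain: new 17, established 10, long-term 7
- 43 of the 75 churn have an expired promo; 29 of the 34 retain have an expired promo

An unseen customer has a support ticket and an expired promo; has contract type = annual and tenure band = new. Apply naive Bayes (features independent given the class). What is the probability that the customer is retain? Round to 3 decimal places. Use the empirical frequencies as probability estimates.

0.616

churn: (75/109) × (26/75) × (26/75) × (60/75) × (43/75) ≈ 0.0379277
retain: (34/109) × (24/34) × (22/34) × (17/34) × (29/34) ≈ 0.06076
P(retain | x) = 0.06076 / 0.0986877 ≈ 0.616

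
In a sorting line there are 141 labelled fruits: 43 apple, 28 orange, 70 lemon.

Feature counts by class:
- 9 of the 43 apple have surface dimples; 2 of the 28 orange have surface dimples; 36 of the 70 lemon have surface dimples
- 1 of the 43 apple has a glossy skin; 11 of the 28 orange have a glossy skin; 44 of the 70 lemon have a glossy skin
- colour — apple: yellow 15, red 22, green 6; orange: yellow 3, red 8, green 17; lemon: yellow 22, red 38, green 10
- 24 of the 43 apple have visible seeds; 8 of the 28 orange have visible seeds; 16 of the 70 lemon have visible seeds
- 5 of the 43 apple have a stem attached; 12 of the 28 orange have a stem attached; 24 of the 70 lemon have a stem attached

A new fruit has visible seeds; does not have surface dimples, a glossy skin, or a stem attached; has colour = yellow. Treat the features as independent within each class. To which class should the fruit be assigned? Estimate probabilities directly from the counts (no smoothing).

apple: (43/141) × (34/43) × (42/43) × (15/43) × (24/43) × (38/43) ≈ 0.0405248
orange: (28/141) × (26/28) × (17/28) × (3/28) × (8/28) × (16/28) ≈ 0.0019584
lemon: (70/141) × (34/70) × (26/70) × (22/70) × (16/70) × (46/70) ≈ 0.00422806
Highest score → apple.

apple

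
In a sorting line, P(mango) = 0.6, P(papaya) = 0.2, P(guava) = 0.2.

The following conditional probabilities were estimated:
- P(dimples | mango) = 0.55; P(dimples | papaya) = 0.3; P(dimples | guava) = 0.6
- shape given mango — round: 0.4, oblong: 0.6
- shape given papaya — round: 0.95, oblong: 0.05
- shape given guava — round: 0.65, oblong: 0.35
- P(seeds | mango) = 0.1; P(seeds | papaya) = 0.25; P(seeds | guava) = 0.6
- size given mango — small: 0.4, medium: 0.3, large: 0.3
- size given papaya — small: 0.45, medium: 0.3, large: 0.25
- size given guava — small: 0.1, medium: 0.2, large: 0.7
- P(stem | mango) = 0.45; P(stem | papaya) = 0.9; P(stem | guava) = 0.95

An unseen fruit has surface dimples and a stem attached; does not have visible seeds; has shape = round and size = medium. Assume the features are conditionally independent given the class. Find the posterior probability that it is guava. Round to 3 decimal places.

0.177

mango: 0.6 × 0.55 × 0.4 × (1−0.1) × 0.3 × 0.45 = 0.016038
papaya: 0.2 × 0.3 × 0.95 × (1−0.25) × 0.3 × 0.9 = 0.0115425
guava: 0.2 × 0.6 × 0.65 × (1−0.6) × 0.2 × 0.95 = 0.005928
P(guava | x) = 0.005928 / 0.0335085 ≈ 0.177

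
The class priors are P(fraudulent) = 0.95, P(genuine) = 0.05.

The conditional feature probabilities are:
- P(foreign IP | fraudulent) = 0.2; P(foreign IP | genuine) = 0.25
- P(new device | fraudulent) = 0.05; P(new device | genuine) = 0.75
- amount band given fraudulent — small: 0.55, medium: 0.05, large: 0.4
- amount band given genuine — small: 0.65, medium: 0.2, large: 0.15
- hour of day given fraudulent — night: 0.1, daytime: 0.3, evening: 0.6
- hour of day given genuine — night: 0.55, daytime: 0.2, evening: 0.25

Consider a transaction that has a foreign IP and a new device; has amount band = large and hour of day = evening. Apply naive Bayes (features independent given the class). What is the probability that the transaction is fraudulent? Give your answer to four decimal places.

fraudulent: 0.95 × 0.2 × 0.05 × 0.4 × 0.6 = 0.00228
genuine: 0.05 × 0.25 × 0.75 × 0.15 × 0.25 = 0.0003515625
P(fraudulent | x) = 0.00228 / 0.0026315625 ≈ 0.8664

0.8664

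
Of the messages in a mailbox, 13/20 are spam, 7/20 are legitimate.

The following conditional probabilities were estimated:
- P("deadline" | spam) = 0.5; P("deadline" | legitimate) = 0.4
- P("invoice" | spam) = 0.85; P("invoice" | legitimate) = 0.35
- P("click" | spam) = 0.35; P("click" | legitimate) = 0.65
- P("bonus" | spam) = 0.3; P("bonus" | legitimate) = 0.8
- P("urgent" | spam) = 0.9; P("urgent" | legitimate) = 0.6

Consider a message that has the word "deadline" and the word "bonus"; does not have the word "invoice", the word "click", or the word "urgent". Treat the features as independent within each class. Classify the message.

legitimate

spam: 0.65 × 0.5 × (1−0.85) × (1−0.35) × 0.3 × (1−0.9) = 0.000950625
legitimate: 0.35 × 0.4 × (1−0.35) × (1−0.65) × 0.8 × (1−0.6) = 0.010192
Highest score → legitimate.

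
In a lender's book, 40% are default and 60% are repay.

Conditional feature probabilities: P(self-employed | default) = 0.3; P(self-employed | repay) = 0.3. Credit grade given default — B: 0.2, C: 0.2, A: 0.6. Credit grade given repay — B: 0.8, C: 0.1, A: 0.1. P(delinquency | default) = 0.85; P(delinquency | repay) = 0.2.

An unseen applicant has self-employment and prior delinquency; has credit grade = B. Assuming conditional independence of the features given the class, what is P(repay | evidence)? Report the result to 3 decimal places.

0.585

default: 0.4 × 0.3 × 0.2 × 0.85 = 0.0204
repay: 0.6 × 0.3 × 0.8 × 0.2 = 0.0288
P(repay | x) = 0.0288 / 0.0492 ≈ 0.585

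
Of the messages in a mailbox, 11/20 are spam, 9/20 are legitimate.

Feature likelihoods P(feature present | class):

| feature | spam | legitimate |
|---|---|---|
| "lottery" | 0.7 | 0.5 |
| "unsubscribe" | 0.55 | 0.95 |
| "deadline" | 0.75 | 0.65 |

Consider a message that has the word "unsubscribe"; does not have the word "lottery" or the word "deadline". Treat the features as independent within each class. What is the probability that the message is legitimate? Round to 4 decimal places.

0.7673

spam: 0.55 × (1−0.7) × 0.55 × (1−0.75) = 0.0226875
legitimate: 0.45 × (1−0.5) × 0.95 × (1−0.65) = 0.0748125
P(legitimate | x) = 0.0748125 / 0.0975 ≈ 0.7673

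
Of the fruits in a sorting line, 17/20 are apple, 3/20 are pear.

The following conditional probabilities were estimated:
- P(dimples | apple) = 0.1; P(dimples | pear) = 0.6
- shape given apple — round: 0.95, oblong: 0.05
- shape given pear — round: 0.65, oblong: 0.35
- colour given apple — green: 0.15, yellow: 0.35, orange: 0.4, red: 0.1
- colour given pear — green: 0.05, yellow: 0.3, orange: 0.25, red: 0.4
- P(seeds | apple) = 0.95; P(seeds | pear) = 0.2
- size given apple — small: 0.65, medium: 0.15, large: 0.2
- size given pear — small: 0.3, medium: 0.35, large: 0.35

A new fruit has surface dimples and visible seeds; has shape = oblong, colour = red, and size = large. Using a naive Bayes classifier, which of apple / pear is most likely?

pear

apple: 0.85 × 0.1 × 0.05 × 0.1 × 0.95 × 0.2 = 0.00008075
pear: 0.15 × 0.6 × 0.35 × 0.4 × 0.2 × 0.35 = 0.000882
Highest score → pear.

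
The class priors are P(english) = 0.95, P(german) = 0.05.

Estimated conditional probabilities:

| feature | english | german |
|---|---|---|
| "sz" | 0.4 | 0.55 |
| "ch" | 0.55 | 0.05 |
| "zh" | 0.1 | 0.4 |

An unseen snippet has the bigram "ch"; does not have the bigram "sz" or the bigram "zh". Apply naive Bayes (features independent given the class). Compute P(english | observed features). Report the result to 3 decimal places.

english: 0.95 × (1−0.4) × 0.55 × (1−0.1) = 0.28215
german: 0.05 × (1−0.55) × 0.05 × (1−0.4) = 0.000675
P(english | x) = 0.28215 / 0.282825 ≈ 0.998

0.998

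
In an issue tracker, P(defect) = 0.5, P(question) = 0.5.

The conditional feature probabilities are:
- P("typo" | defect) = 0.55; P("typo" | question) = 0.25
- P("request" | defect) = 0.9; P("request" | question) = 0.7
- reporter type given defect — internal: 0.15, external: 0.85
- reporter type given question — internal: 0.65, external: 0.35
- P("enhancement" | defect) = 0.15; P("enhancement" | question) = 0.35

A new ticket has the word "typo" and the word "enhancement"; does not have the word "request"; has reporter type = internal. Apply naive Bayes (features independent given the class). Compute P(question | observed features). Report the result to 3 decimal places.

0.932

defect: 0.5 × 0.55 × (1−0.9) × 0.15 × 0.15 = 0.00061875
question: 0.5 × 0.25 × (1−0.7) × 0.65 × 0.35 = 0.00853125
P(question | x) = 0.00853125 / 0.00915 ≈ 0.932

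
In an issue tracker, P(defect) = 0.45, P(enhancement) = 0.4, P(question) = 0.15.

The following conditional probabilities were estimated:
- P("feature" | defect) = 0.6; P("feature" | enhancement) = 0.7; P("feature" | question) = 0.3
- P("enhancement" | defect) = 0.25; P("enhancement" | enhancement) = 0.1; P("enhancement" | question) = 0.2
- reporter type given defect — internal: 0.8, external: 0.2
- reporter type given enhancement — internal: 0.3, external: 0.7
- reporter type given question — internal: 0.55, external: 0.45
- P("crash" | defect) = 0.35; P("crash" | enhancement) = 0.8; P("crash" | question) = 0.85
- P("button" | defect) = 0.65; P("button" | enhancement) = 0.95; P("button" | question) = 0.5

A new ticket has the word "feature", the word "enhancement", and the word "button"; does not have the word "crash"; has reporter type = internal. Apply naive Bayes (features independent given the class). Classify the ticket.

defect: 0.45 × 0.6 × 0.25 × 0.8 × (1−0.35) × 0.65 = 0.022815
enhancement: 0.4 × 0.7 × 0.1 × 0.3 × (1−0.8) × 0.95 = 0.001596
question: 0.15 × 0.3 × 0.2 × 0.55 × (1−0.85) × 0.5 = 0.00037125
Highest score → defect.

defect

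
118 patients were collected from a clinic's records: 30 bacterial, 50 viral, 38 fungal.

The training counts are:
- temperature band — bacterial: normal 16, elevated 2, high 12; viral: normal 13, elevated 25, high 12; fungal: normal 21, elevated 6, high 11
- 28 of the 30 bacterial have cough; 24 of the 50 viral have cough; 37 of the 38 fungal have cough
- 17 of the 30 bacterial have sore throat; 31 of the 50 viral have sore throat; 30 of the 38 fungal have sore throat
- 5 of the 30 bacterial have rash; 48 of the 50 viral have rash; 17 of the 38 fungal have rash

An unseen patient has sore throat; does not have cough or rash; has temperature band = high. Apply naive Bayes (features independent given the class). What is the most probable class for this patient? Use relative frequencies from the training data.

bacterial

bacterial: (30/118) × (12/30) × (2/30) × (17/30) × (25/30) ≈ 0.00320151
viral: (50/118) × (12/50) × (26/50) × (31/50) × (2/50) ≈ 0.00131146
fungal: (38/118) × (11/38) × (1/38) × (30/38) × (21/38) ≈ 0.00107029
Highest score → bacterial.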